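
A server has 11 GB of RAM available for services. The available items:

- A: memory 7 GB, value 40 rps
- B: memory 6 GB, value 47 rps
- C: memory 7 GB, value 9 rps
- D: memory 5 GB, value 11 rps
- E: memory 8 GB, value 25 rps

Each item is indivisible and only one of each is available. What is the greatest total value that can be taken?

Check high-value combinations within 11 GB:
- B+D: memory 6+5=11, value 47+11=58
- B: memory 6, value 47
- A: memory 7, value 40
- E: memory 8, value 25
- D: memory 5, value 11
Best: 58 rps.

58 rps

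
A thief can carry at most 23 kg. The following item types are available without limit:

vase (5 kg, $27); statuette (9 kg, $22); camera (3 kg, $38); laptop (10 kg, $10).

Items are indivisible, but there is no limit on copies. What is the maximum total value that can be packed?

$266

Best value-per-unit is camera at 38/3, and filling with it alone uses weight 7×3=21. No mix of the others beats 7×38 = 266.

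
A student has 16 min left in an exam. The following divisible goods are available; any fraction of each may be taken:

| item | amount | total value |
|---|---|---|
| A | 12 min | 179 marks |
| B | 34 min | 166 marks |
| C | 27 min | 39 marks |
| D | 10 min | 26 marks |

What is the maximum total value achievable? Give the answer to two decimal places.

198.53

Take in order of value per unit:
- A (179/12 per unit): all 12 → value 179, running total 179.00
- B (166/34 per unit): 4 of 34 → value 4×166/34 = 19.5294, running total 198.53
Total 198.53.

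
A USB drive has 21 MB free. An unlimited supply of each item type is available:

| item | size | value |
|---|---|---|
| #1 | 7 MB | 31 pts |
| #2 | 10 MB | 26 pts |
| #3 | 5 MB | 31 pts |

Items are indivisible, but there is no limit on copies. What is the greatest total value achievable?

Best value-per-unit is #3 at 31/5, and filling with it alone uses size 4×5=20. No mix of the others beats 4×31 = 124.

124 pts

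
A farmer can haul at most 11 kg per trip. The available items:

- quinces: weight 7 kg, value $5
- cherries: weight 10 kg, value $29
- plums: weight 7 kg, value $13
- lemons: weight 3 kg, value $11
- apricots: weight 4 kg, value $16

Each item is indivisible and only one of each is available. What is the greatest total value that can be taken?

$29

Check high-value combinations within 11 kg:
- cherries: weight 10, value 29
- plums+apricots: weight 7+4=11, value 13+16=29
- lemons+apricots: weight 3+4=7, value 11+16=27
- plums+lemons: weight 7+3=10, value 13+11=24
- quinces+apricots: weight 7+4=11, value 5+16=21
Best: $29.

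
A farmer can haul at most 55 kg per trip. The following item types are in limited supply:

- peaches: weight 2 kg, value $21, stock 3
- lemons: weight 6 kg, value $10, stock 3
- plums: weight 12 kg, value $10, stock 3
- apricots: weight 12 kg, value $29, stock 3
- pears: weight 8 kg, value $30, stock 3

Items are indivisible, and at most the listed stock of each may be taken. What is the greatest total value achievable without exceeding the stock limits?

$211

Best selections within weight 55 and stock limits:
- 3×peaches + 2×apricots + 3×pears: weight 54, value 211
- 3×peaches + 2×lemons + 1×apricots + 3×pears: weight 54, value 202
- 3×peaches + 1×lemons + 1×apricots + 3×pears: weight 48, value 192
Best: $211.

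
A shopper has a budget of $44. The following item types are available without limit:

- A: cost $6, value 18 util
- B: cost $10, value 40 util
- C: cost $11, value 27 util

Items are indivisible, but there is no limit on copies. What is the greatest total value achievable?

Best value-per-unit is B at 40/10, and filling with it alone uses cost 4×10=40. No mix of the others beats 4×40 = 160.

160 util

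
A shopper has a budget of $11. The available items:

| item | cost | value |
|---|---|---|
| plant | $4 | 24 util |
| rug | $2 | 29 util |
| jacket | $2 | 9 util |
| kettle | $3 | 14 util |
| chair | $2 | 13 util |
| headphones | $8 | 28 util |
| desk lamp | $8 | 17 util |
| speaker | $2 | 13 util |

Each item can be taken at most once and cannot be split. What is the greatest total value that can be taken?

80 util

Check high-value combinations within $11:
- plant+rug+kettle+chair: cost 4+2+3+2=11, value 24+29+14+13=80
- plant+rug+kettle+speaker: cost 4+2+3+2=11, value 24+29+14+13=80
- plant+rug+chair+speaker: cost 4+2+2+2=10, value 24+29+13+13=79
- rug+jacket+kettle+chair+speaker: cost 2+2+3+2+2=11, value 29+9+14+13+13=78
- plant+rug+jacket+kettle: cost 4+2+2+3=11, value 24+29+9+14=76
Best: 80 util.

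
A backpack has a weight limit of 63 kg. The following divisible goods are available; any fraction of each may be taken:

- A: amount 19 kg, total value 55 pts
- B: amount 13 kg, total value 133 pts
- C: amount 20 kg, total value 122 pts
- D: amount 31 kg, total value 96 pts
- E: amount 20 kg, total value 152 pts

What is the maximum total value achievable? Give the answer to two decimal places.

437.97

Take in order of value per unit:
- B (133/13 per unit): all 13 → value 133, running total 133.00
- E (152/20 per unit): all 20 → value 152, running total 285.00
- C (122/20 per unit): all 20 → value 122, running total 407.00
- D (96/31 per unit): 10 of 31 → value 10×96/31 = 30.9677, running total 437.97
Total 437.97.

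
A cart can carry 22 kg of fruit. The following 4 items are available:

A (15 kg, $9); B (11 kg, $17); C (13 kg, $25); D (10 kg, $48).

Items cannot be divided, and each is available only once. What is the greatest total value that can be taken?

Check high-value combinations within 22 kg:
- B+D: weight 11+10=21, value 17+48=65
- D: weight 10, value 48
- C: weight 13, value 25
- B: weight 11, value 17
Best: $65.

$65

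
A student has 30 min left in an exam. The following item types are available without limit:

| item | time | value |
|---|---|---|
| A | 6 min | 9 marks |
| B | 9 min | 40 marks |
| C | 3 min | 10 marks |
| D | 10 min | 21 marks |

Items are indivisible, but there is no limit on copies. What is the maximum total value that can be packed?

Best value-per-unit is B at 40/9; filling with it alone gives 3×40 = 120.
Optimal mix: 3×B + 1×C → time 30, value 130.

130 marks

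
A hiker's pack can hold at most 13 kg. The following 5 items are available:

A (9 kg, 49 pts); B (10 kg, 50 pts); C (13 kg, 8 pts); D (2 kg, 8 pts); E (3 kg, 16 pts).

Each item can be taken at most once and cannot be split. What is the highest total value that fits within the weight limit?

66 pts

This is a 0/1 knapsack; check combinations near the capacity.
- B+E: weight 10+3=13, value 50+16=66
- A+E: weight 9+3=12, value 49+16=65
- B+D: weight 10+2=12, value 50+8=58
- A+D: weight 9+2=11, value 49+8=57
Best: 66 pts.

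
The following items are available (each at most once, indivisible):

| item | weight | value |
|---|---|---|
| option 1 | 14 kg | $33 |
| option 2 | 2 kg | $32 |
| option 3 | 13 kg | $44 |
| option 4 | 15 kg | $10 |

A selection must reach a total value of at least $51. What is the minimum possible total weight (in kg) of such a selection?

15

Subsets with value ≥ 51, sorted by total weight:
- option 2+option 3: weight 15, value 76
- option 1+option 2: weight 16, value 65
Minimum weight: 15 kg.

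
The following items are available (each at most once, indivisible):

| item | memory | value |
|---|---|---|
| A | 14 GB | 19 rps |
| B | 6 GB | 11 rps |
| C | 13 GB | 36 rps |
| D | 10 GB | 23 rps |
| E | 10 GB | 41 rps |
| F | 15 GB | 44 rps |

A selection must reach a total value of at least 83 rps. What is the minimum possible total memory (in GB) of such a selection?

Subsets with value ≥ 83, sorted by total memory:
- E+F: memory 25, value 85
- B+C+E: memory 29, value 88
Minimum memory: 25 GB.

25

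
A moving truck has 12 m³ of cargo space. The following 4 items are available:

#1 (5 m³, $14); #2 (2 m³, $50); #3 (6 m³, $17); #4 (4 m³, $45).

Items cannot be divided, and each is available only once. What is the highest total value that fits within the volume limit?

This is a 0/1 knapsack; check combinations near the capacity.
- #2+#3+#4: volume 2+6+4=12, value 50+17+45=112
- #1+#2+#4: volume 5+2+4=11, value 14+50+45=109
- #2+#4: volume 2+4=6, value 50+45=95
- #2+#3: volume 2+6=8, value 50+17=67
Best: $112.

$112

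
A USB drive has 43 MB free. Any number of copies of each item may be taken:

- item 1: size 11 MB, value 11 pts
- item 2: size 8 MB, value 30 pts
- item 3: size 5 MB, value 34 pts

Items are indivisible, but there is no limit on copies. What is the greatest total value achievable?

272 pts

Best value-per-unit is item 3 at 34/5, and filling with it alone uses size 8×5=40. No mix of the others beats 8×34 = 272.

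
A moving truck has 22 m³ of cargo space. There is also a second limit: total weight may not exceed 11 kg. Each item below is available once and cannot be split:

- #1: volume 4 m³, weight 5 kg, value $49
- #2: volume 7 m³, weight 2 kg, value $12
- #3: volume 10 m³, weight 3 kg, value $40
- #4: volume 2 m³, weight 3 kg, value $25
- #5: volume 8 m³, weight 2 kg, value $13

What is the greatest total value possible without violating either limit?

Feasible sets respecting both limits:
- #1+#3+#4: volume 16, weight 11, value 114
- #1+#3+#5: volume 22, weight 10, value 102
- #1+#2+#3: volume 21, weight 10, value 101
- #1+#3: volume 14, weight 8, value 89
Best: $114.

$114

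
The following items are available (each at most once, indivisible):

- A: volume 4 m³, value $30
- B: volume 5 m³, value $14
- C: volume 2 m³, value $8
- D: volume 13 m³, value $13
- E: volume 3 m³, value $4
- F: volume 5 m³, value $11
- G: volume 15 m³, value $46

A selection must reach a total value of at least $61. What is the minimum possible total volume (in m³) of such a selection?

Subsets with value ≥ 61, sorted by total volume:
- A+B+C+F: volume 16, value 63
- A+G: volume 19, value 76
Minimum volume: 16 m³.

16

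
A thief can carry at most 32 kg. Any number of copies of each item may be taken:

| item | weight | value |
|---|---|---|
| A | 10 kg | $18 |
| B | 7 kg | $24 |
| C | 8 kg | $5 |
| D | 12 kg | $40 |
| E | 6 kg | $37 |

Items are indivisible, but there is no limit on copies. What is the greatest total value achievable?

Best value-per-unit is E at 37/6, and filling with it alone uses weight 5×6=30. No mix of the others beats 5×37 = 185.

$185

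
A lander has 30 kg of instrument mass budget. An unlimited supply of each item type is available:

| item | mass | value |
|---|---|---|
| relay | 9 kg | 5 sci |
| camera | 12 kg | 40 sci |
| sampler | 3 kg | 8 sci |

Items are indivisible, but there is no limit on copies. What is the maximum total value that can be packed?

96 sci

Best value-per-unit is camera at 40/12; filling with it alone gives 2×40 = 80.
Optimal mix: 2×camera + 2×sampler → mass 30, value 96.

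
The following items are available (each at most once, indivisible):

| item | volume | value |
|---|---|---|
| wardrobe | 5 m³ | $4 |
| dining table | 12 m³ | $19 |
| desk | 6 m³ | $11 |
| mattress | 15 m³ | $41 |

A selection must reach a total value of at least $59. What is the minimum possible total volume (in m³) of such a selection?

27

Subsets with value ≥ 59, sorted by total volume:
- dining table+mattress: volume 27, value 60
- wardrobe+dining table+mattress: volume 32, value 64
- dining table+desk+mattress: volume 33, value 71
Minimum volume: 27 m³.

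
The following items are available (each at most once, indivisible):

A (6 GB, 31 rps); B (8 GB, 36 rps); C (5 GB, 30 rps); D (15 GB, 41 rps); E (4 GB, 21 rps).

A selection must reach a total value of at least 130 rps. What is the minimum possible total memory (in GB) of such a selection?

Subsets with value ≥ 130, sorted by total memory:
- A+B+C+D: memory 34, value 138
- A+B+C+D+E: memory 38, value 159
Minimum memory: 34 GB.

34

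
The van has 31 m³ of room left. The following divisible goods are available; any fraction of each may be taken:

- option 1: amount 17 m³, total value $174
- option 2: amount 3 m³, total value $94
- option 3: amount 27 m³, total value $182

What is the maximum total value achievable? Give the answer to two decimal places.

342.15

Take in order of value per unit:
- option 2 (94/3 per unit): all 3 → value 94, running total 94.00
- option 1 (174/17 per unit): all 17 → value 174, running total 268.00
- option 3 (182/27 per unit): 11 of 27 → value 11×182/27 = 74.1481, running total 342.15
Total 342.15.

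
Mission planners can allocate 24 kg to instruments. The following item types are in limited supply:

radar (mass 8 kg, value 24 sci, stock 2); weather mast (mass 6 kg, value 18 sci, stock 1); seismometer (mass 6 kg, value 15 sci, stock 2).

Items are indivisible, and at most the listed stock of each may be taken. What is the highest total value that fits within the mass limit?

66 sci

Best selections within mass 24 and stock limits:
- 2×radar + 1×weather mast: mass 22, value 66
- 2×radar + 1×seismometer: mass 22, value 63
- 1×radar + 1×weather mast + 1×seismometer: mass 20, value 57
- 1×radar + 2×seismometer: mass 20, value 54
Best: 66 sci.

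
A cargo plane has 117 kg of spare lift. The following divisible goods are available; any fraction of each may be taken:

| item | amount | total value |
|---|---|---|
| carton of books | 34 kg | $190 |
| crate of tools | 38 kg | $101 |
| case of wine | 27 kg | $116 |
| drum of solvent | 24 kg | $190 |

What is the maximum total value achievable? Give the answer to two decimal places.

581.05

Take in order of value per unit:
- drum of solvent (190/24 per unit): all 24 → value 190, running total 190.00
- carton of books (190/34 per unit): all 34 → value 190, running total 380.00
- case of wine (116/27 per unit): all 27 → value 116, running total 496.00
- crate of tools (101/38 per unit): 32 of 38 → value 32×101/38 = 85.0526, running total 581.05
Total 581.05.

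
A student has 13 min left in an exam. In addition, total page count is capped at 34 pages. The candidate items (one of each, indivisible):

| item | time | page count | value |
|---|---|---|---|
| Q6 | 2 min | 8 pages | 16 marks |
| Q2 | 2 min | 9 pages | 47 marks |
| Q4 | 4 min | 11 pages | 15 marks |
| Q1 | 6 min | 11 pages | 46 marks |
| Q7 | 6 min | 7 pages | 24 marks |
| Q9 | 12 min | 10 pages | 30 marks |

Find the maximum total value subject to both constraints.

Feasible sets respecting both limits:
- Q6+Q2+Q1: time 10, page count 28, value 109
- Q2+Q4+Q1: time 12, page count 31, value 108
- Q2+Q1: time 8, page count 20, value 93
- Q6+Q2+Q7: time 10, page count 24, value 87
Best: 109 marks.

109 marks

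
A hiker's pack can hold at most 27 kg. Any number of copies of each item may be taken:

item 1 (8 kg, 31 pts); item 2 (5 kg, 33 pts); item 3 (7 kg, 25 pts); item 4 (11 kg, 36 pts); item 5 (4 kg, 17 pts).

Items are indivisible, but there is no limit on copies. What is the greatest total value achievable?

Best value-per-unit is item 2 at 33/5, and filling with it alone uses weight 5×5=25. No mix of the others beats 5×33 = 165.

165 pts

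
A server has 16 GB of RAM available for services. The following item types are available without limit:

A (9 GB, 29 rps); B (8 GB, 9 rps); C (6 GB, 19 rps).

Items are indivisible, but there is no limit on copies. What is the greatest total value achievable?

48 rps

Best value-per-unit is A at 29/9; filling with it alone gives 1×29 = 29.
Optimal mix: 1×A + 1×C → memory 15, value 48.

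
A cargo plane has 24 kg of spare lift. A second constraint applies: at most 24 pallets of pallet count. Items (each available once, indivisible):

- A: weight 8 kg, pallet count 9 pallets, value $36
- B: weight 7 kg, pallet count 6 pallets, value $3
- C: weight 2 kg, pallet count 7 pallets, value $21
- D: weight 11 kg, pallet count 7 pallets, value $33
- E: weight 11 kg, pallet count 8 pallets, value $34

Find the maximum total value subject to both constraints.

Feasible sets respecting both limits:
- A+C+E: weight 21, pallet count 24, value 91
- A+C+D: weight 21, pallet count 23, value 90
- C+D+E: weight 24, pallet count 22, value 88
- A+E: weight 19, pallet count 17, value 70
Best: $91.

$91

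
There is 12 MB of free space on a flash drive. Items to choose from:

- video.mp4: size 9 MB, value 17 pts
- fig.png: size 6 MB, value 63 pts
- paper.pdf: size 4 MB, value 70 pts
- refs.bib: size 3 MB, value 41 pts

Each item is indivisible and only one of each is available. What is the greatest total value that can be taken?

Check high-value combinations within 12 MB:
- fig.png+paper.pdf: size 6+4=10, value 63+70=133
- paper.pdf+refs.bib: size 4+3=7, value 70+41=111
- fig.png+refs.bib: size 6+3=9, value 63+41=104
- paper.pdf: size 4, value 70
- fig.png: size 6, value 63
Best: 133 pts.

133 pts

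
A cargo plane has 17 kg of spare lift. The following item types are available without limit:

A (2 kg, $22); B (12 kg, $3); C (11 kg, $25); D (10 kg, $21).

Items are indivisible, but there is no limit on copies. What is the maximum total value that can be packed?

Best value-per-unit is A at 22/2, and filling with it alone uses weight 8×2=16. No mix of the others beats 8×22 = 176.

$176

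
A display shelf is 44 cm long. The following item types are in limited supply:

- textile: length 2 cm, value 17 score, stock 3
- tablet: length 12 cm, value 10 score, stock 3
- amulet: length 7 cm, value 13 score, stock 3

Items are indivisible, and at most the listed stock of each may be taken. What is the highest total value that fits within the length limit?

Top feasible selections:
- 3×textile + 1×tablet + 3×amulet: length 39, value 100
- 3×textile + 2×tablet + 2×amulet: length 44, value 97
Best: 100 score.

100 score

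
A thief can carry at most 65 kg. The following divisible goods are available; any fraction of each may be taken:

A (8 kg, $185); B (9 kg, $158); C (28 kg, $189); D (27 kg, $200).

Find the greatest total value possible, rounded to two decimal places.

684.75

Take in order of value per unit:
- A (185/8 per unit): all 8 → value 185, running total 185.00
- B (158/9 per unit): all 9 → value 158, running total 343.00
- D (200/27 per unit): all 27 → value 200, running total 543.00
- C (189/28 per unit): 21 of 28 → value 21×189/28 = 141.7500, running total 684.75
Total 684.75.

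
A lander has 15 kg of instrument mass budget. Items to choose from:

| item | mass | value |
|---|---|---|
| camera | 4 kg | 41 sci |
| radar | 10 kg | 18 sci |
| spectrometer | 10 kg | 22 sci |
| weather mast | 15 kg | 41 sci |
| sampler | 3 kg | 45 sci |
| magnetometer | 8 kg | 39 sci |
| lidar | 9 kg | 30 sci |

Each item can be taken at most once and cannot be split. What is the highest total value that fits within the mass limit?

Check high-value combinations within 15 kg:
- camera+sampler+magnetometer: mass 4+3+8=15, value 41+45+39=125
- camera+sampler: mass 4+3=7, value 41+45=86
- sampler+magnetometer: mass 3+8=11, value 45+39=84
- camera+magnetometer: mass 4+8=12, value 41+39=80
Best: 125 sci.

125 sci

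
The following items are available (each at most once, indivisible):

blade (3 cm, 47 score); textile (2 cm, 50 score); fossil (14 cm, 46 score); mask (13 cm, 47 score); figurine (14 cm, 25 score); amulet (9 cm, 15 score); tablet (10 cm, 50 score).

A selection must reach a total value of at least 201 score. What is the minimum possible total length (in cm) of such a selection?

Subsets with value ≥ 201, sorted by total length:
- blade+textile+mask+amulet+tablet: length 37, value 209
- blade+textile+fossil+amulet+tablet: length 38, value 208
- blade+textile+fossil+mask+amulet: length 41, value 205
- blade+textile+fossil+mask+tablet: length 42, value 240
Minimum length: 37 cm.

37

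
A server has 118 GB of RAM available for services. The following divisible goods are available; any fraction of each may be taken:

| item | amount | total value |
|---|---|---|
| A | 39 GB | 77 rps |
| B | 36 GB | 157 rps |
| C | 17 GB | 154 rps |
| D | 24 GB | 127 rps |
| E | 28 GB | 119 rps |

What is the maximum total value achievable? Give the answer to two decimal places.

582.67

Take in order of value per unit:
- C (154/17 per unit): all 17 → value 154, running total 154.00
- D (127/24 per unit): all 24 → value 127, running total 281.00
- B (157/36 per unit): all 36 → value 157, running total 438.00
- E (119/28 per unit): all 28 → value 119, running total 557.00
- A (77/39 per unit): 13 of 39 → value 13×77/39 = 25.6667, running total 582.67
Total 582.67.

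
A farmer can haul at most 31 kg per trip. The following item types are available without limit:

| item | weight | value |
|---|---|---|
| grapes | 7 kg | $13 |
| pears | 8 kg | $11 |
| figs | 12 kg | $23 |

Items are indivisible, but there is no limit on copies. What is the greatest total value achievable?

Best value-per-unit is figs at 23/12; filling with it alone gives 2×23 = 46.
Optimal mix: 1×grapes + 2×figs → weight 31, value 59.

$59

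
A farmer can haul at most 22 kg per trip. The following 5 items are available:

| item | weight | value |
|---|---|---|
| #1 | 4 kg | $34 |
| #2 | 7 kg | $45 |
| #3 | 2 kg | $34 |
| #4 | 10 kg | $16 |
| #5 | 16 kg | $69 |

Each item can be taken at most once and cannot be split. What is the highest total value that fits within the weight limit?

This is a 0/1 knapsack; check combinations near the capacity.
- #1+#3+#5: weight 4+2+16=22, value 34+34+69=137
- #1+#2+#3: weight 4+7+2=13, value 34+45+34=113
- #3+#5: weight 2+16=18, value 34+69=103
- #1+#5: weight 4+16=20, value 34+69=103
- #2+#3+#4: weight 7+2+10=19, value 45+34+16=95
Best: $137.

$137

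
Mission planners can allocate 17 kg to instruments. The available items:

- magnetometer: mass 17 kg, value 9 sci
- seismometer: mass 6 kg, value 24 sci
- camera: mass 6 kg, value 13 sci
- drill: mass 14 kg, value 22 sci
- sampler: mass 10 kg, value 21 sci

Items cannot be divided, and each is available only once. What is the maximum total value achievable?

This is a 0/1 knapsack; check combinations near the capacity.
- seismometer+sampler: mass 6+10=16, value 24+21=45
- seismometer+camera: mass 6+6=12, value 24+13=37
- camera+sampler: mass 6+10=16, value 13+21=34
- seismometer: mass 6, value 24
- drill: mass 14, value 22
Best: 45 sci.

45 sci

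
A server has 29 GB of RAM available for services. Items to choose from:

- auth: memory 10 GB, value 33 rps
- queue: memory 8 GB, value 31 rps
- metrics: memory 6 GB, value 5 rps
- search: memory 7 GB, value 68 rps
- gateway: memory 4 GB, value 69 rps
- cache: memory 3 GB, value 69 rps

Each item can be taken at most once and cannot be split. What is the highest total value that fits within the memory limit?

242 rps

Check high-value combinations within 29 GB:
- queue+metrics+search+gateway+cache: memory 8+6+7+4+3=28, value 31+5+68+69+69=242
- auth+search+gateway+cache: memory 10+7+4+3=24, value 33+68+69+69=239
- queue+search+gateway+cache: memory 8+7+4+3=22, value 31+68+69+69=237
- metrics+search+gateway+cache: memory 6+7+4+3=20, value 5+68+69+69=211
Best: 242 rps.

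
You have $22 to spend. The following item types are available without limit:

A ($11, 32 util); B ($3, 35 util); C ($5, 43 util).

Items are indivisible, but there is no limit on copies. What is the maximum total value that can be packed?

245 util

Best value-per-unit is B at 35/3, and filling with it alone uses cost 7×3=21. No mix of the others beats 7×35 = 245.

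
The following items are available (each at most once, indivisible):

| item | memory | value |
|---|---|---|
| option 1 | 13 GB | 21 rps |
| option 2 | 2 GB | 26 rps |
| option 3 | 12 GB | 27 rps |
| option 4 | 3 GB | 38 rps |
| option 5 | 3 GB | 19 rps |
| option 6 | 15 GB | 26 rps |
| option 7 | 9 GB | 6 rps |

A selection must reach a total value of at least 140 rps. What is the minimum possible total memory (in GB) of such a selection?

44

Subsets with value ≥ 140, sorted by total memory:
- option 2+option 3+option 4+option 5+option 6+option 7: memory 44, value 142
- option 1+option 2+option 3+option 4+option 5+option 6: memory 48, value 157
Minimum memory: 44 GB.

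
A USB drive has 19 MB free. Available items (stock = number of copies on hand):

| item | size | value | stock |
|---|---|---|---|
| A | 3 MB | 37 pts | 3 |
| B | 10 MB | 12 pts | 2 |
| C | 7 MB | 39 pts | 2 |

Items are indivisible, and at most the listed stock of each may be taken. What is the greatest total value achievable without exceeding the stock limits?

150 pts

Best selections within size 19 and stock limits:
- 3×A + 1×C: size 16, value 150
- 3×A + 1×B: size 19, value 123
- 1×A + 2×C: size 17, value 115
Best: 150 pts.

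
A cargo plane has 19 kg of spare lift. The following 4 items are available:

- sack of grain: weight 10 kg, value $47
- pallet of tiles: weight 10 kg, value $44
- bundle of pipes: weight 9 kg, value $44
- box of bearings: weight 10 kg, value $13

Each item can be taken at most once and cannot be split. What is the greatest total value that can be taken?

Check high-value combinations within 19 kg:
- sack of grain+bundle of pipes: weight 10+9=19, value 47+44=91
- pallet of tiles+bundle of pipes: weight 10+9=19, value 44+44=88
- bundle of pipes+box of bearings: weight 9+10=19, value 44+13=57
- sack of grain: weight 10, value 47
Best: $91.

$91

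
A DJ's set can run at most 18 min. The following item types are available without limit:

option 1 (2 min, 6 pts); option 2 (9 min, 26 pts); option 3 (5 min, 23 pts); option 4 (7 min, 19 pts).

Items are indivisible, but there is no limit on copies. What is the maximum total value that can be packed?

Best value-per-unit is option 3 at 23/5; filling with it alone gives 3×23 = 69.
Optimal mix: 1×option 1 + 3×option 3 → duration 17, value 75.

75 pts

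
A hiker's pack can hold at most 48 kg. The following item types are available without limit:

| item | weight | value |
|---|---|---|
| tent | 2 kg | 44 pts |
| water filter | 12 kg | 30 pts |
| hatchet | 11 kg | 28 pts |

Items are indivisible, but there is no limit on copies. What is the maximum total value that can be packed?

1056 pts

Best value-per-unit is tent at 44/2, and filling with it alone uses weight 24×2=48. No mix of the others beats 24×44 = 1056.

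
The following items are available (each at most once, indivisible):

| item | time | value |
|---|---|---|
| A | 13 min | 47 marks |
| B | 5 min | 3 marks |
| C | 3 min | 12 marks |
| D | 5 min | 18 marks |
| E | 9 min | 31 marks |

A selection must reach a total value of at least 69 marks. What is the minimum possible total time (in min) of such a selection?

Subsets with value ≥ 69, sorted by total time:
- A+C+D: time 21, value 77
- A+E: time 22, value 78
Minimum time: 21 min.

21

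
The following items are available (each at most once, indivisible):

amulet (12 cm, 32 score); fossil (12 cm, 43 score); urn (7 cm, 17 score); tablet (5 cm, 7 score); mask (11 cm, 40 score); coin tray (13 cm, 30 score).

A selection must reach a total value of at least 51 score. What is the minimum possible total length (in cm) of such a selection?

Subsets with value ≥ 51, sorted by total length:
- urn+mask: length 18, value 57
- fossil+urn: length 19, value 60
Minimum length: 18 cm.

18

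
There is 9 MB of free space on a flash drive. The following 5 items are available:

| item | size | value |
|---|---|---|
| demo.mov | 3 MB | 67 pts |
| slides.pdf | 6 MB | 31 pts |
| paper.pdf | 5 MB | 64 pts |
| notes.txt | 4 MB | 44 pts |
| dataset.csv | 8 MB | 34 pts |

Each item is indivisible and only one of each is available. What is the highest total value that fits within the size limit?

Check high-value combinations within 9 MB:
- demo.mov+paper.pdf: size 3+5=8, value 67+64=131
- demo.mov+notes.txt: size 3+4=7, value 67+44=111
- paper.pdf+notes.txt: size 5+4=9, value 64+44=108
- demo.mov+slides.pdf: size 3+6=9, value 67+31=98
- demo.mov: size 3, value 67
Best: 131 pts.

131 pts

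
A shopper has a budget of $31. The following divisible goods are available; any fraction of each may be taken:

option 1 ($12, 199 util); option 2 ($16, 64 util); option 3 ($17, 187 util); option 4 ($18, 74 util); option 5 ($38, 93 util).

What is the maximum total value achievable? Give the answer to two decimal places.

Take in order of value per unit:
- option 1 (199/12 per unit): all 12 → value 199, running total 199.00
- option 3 (187/17 per unit): all 17 → value 187, running total 386.00
- option 4 (74/18 per unit): 2 of 18 → value 2×74/18 = 8.2222, running total 394.22
Total 394.22.

394.22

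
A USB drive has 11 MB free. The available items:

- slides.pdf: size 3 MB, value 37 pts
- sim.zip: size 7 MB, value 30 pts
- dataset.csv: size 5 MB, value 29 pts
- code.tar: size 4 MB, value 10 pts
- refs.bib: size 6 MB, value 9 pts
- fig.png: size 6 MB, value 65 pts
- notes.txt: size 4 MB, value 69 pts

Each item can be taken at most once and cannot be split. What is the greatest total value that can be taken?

134 pts

Check high-value combinations within 11 MB:
- fig.png+notes.txt: size 6+4=10, value 65+69=134
- slides.pdf+code.tar+notes.txt: size 3+4+4=11, value 37+10+69=116
- slides.pdf+notes.txt: size 3+4=7, value 37+69=106
- slides.pdf+fig.png: size 3+6=9, value 37+65=102
Best: 134 pts.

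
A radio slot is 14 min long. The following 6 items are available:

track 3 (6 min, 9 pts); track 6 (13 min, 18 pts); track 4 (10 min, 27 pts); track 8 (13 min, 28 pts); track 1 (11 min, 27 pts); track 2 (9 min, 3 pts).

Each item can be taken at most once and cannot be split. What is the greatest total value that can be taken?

28 pts

Check high-value combinations within 14 min:
- track 8: duration 13, value 28
- track 4: duration 10, value 27
- track 1: duration 11, value 27
- track 6: duration 13, value 18
Best: 28 pts.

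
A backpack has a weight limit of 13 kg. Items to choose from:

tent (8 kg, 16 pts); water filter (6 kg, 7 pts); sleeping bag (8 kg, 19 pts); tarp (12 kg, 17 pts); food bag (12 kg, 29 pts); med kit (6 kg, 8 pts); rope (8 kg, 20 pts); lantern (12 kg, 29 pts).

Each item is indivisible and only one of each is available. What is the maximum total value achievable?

29 pts

Check high-value combinations within 13 kg:
- food bag: weight 12, value 29
- lantern: weight 12, value 29
- rope: weight 8, value 20
- sleeping bag: weight 8, value 19
- tarp: weight 12, value 17
Best: 29 pts.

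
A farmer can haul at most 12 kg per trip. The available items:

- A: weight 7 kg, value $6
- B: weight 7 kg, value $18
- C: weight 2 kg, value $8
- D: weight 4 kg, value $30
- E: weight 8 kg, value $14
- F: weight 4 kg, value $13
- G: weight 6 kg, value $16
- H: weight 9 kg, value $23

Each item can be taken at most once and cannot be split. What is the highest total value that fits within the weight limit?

This is a 0/1 knapsack; check combinations near the capacity.
- C+D+G: weight 2+4+6=12, value 8+30+16=54
- C+D+F: weight 2+4+4=10, value 8+30+13=51
- B+D: weight 7+4=11, value 18+30=48
- D+G: weight 4+6=10, value 30+16=46
- D+E: weight 4+8=12, value 30+14=44
Best: $54.

$54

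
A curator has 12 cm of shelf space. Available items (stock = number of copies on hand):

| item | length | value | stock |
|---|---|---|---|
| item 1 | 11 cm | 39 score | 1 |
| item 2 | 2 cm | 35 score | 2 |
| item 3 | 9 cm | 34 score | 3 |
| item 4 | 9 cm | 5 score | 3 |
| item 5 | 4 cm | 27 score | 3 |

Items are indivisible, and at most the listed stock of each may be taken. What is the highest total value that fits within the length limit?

124 score

Best selections within length 12 and stock limits:
- 2×item 2 + 2×item 5: length 12, value 124
- 2×item 2 + 1×item 5: length 8, value 97
- 1×item 2 + 2×item 5: length 10, value 89
- 3×item 5: length 12, value 81
Best: 124 score.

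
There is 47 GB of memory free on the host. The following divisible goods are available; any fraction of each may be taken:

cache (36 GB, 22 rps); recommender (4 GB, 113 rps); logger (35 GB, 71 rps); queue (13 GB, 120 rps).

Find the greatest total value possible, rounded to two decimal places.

293.86

Take in order of value per unit:
- recommender (113/4 per unit): all 4 → value 113, running total 113.00
- queue (120/13 per unit): all 13 → value 120, running total 233.00
- logger (71/35 per unit): 30 of 35 → value 30×71/35 = 60.8571, running total 293.86
Total 293.86.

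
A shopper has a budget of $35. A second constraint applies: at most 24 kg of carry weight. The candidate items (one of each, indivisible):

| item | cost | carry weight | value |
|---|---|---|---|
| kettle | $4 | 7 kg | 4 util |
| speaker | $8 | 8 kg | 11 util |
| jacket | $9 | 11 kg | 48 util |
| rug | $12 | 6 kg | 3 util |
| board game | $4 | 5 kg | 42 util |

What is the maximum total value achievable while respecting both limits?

Feasible sets respecting both limits:
- speaker+jacket+board game: cost 21, carry weight 24, value 101
- kettle+jacket+board game: cost 17, carry weight 23, value 94
- jacket+rug+board game: cost 25, carry weight 22, value 93
Best: 101 util.

101 util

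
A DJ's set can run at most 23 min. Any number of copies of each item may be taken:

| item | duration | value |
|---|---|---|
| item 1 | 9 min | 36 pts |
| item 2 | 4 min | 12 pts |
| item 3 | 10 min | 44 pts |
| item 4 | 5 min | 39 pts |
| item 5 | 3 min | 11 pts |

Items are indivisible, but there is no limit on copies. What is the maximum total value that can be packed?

167 pts

Best value-per-unit is item 4 at 39/5; filling with it alone gives 4×39 = 156.
Optimal mix: 4×item 4 + 1×item 5 → duration 23, value 167.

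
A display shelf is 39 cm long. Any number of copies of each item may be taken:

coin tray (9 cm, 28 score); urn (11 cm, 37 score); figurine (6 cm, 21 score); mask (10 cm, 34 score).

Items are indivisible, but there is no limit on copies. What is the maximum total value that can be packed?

Best value-per-unit is figurine at 21/6; filling with it alone gives 6×21 = 126.
Optimal mix: 1×urn + 3×figurine + 1×mask → length 39, value 134.

134 score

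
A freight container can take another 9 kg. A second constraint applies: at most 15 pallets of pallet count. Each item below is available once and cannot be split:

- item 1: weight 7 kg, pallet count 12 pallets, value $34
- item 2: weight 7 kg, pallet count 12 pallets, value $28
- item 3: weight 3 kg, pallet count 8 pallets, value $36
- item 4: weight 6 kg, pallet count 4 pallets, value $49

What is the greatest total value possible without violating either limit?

$85

Feasible sets respecting both limits:
- item 3+item 4: weight 9, pallet count 12, value 85
- item 4: weight 6, pallet count 4, value 49
- item 3: weight 3, pallet count 8, value 36
- item 1: weight 7, pallet count 12, value 34
Best: $85.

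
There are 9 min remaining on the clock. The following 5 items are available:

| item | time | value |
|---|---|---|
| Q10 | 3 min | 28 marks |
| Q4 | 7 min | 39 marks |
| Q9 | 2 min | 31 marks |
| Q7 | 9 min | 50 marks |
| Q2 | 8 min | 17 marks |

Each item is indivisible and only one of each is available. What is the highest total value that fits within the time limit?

70 marks

Check high-value combinations within 9 min:
- Q4+Q9: time 7+2=9, value 39+31=70
- Q10+Q9: time 3+2=5, value 28+31=59
- Q7: time 9, value 50
- Q4: time 7, value 39
Best: 70 marks.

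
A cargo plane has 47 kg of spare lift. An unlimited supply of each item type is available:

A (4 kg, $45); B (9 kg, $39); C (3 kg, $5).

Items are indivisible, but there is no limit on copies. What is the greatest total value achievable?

Best value-per-unit is A at 45/4; filling with it alone gives 11×45 = 495.
Optimal mix: 11×A + 1×C → weight 47, value 500.

$500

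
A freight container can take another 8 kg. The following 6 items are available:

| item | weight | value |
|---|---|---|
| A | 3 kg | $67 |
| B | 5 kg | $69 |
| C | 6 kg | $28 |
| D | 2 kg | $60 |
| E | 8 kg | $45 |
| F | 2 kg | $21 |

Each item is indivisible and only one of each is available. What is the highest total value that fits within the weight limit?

$148

This is a 0/1 knapsack; check combinations near the capacity.
- A+D+F: weight 3+2+2=7, value 67+60+21=148
- A+B: weight 3+5=8, value 67+69=136
- B+D: weight 5+2=7, value 69+60=129
- A+D: weight 3+2=5, value 67+60=127
Best: $148.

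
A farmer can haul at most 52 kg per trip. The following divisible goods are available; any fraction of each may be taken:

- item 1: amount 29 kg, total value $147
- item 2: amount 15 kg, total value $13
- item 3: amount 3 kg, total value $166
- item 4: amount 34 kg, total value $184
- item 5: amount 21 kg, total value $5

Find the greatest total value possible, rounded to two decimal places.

Take in order of value per unit:
- item 3 (166/3 per unit): all 3 → value 166, running total 166.00
- item 4 (184/34 per unit): all 34 → value 184, running total 350.00
- item 1 (147/29 per unit): 15 of 29 → value 15×147/29 = 76.0345, running total 426.03
Total 426.03.

426.03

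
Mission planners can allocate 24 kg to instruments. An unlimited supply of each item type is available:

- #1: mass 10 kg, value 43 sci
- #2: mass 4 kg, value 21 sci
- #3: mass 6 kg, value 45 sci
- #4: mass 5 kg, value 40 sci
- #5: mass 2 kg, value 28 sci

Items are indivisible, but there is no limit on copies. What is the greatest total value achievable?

Best value-per-unit is #5 at 28/2, and filling with it alone uses mass 12×2=24. No mix of the others beats 12×28 = 336.

336 sci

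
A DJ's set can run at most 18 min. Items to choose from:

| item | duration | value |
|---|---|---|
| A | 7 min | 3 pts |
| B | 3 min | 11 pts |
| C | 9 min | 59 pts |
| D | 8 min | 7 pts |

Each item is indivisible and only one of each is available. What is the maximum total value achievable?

70 pts

This is a 0/1 knapsack; check combinations near the capacity.
- B+C: duration 3+9=12, value 11+59=70
- C+D: duration 9+8=17, value 59+7=66
- A+C: duration 7+9=16, value 3+59=62
- C: duration 9, value 59
- A+B+D: duration 7+3+8=18, value 3+11+7=21
Best: 70 pts.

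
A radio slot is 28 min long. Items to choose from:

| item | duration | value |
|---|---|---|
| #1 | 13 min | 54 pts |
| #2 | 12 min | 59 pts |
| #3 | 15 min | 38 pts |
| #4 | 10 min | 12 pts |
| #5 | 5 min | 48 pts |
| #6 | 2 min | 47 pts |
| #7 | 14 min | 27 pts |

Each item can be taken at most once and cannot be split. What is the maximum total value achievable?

Check high-value combinations within 28 min:
- #1+#2+#6: duration 13+12+2=27, value 54+59+47=160
- #2+#5+#6: duration 12+5+2=19, value 59+48+47=154
- #1+#5+#6: duration 13+5+2=20, value 54+48+47=149
- #3+#5+#6: duration 15+5+2=22, value 38+48+47=133
- #2+#6+#7: duration 12+2+14=28, value 59+47+27=133
Best: 160 pts.

160 pts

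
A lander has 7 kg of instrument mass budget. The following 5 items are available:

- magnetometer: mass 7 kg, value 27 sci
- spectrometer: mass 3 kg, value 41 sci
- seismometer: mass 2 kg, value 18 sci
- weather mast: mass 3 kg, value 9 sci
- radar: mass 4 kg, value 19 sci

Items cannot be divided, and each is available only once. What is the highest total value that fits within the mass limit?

Check high-value combinations within 7 kg:
- spectrometer+radar: mass 3+4=7, value 41+19=60
- spectrometer+seismometer: mass 3+2=5, value 41+18=59
- spectrometer+weather mast: mass 3+3=6, value 41+9=50
- spectrometer: mass 3, value 41
Best: 60 sci.

60 sci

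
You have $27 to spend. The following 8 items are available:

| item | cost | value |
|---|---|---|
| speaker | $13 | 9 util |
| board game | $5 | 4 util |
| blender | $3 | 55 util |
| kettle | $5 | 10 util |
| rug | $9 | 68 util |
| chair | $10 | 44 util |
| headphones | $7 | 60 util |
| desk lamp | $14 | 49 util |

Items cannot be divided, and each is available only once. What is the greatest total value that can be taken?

193 util

Check high-value combinations within $27:
- blender+kettle+rug+headphones: cost 3+5+9+7=24, value 55+10+68+60=193
- board game+blender+rug+headphones: cost 5+3+9+7=24, value 4+55+68+60=187
- blender+rug+headphones: cost 3+9+7=19, value 55+68+60=183
Best: 193 util.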